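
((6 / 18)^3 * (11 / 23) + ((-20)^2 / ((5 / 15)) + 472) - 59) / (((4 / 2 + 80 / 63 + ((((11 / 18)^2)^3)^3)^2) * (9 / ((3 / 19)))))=748688066162620216528955539489990968275487424512 / 86509400673979435698903000911906156395417387633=8.65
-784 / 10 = -78.40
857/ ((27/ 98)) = 83986/ 27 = 3110.59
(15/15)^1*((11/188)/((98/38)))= 209/9212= 0.02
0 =0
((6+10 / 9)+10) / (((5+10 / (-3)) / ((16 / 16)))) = 154 / 15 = 10.27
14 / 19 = 0.74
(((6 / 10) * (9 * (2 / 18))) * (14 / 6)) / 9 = 7 / 45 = 0.16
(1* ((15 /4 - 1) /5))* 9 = 99 /20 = 4.95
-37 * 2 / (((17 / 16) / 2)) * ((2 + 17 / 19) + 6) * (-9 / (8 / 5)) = 2251080 / 323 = 6969.29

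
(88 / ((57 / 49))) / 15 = 4312 / 855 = 5.04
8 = 8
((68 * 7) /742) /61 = 0.01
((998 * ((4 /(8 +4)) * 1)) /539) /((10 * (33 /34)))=0.06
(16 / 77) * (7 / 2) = 8 / 11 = 0.73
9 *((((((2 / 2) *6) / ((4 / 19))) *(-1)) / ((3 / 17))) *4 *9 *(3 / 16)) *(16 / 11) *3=-42812.18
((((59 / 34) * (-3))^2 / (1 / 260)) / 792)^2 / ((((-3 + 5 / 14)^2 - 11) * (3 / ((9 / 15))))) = -501719332205 / 127255268272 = -3.94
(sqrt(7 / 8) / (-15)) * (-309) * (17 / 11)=1751 * sqrt(14) / 220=29.78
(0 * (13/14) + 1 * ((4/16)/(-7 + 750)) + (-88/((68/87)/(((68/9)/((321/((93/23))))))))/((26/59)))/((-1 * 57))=6935969509/16259226516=0.43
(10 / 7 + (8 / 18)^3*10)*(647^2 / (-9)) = -4927027930 / 45927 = -107279.55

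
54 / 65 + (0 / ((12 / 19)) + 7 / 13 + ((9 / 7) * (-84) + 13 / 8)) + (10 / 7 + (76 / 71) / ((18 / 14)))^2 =-1039289668667 / 10404019080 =-99.89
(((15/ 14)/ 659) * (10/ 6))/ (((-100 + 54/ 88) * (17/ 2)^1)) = -1100/ 342935033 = -0.00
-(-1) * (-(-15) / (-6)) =-5 / 2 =-2.50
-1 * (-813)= 813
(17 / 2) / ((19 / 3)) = 51 / 38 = 1.34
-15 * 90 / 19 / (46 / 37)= -24975 / 437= -57.15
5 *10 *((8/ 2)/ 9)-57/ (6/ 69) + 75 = -10049/ 18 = -558.28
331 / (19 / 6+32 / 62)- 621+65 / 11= -3957484 / 7535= -525.21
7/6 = 1.17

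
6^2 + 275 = 311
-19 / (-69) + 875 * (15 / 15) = 60394 / 69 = 875.28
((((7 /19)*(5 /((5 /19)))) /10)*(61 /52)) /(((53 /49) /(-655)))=-2740913 /5512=-497.26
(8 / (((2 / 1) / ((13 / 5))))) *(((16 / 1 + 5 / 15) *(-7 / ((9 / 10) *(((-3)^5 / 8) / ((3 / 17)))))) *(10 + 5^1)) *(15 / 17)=7134400 / 70227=101.59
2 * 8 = 16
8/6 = 4/3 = 1.33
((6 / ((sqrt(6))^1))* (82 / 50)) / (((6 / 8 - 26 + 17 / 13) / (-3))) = 2132* sqrt(6) / 10375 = 0.50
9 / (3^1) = 3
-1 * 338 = -338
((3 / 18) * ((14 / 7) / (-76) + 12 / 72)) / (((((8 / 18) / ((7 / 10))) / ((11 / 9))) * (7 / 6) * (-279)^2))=11 / 22184685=0.00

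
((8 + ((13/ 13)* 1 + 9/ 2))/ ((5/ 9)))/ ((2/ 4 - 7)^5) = -3888/ 1856465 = -0.00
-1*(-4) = 4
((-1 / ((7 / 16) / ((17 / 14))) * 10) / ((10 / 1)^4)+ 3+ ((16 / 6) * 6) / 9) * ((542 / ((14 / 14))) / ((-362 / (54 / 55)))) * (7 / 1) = -427998972 / 8710625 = -49.14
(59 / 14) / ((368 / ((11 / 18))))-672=-62317943 / 92736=-671.99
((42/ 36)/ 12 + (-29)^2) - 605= 16999/ 72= 236.10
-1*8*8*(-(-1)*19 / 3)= -1216 / 3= -405.33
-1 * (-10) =10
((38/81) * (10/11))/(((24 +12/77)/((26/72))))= 1729/271188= 0.01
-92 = -92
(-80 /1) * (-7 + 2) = 400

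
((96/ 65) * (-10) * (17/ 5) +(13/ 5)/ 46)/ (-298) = 0.17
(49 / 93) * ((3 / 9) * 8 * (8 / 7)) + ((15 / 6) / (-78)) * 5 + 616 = 8957899 / 14508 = 617.45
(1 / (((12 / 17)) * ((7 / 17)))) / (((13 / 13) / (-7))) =-289 / 12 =-24.08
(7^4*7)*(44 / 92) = 184877 / 23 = 8038.13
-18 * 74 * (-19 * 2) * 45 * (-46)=-104775120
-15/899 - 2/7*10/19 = -19975/119567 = -0.17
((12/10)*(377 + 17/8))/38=9099/760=11.97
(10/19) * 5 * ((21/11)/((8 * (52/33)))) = 1575/3952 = 0.40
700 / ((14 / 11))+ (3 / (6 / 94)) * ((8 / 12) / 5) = 8344 / 15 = 556.27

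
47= 47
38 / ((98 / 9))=171 / 49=3.49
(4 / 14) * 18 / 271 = 36 / 1897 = 0.02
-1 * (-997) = 997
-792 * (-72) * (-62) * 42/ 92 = -37122624/ 23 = -1614027.13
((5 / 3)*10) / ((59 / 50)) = 2500 / 177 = 14.12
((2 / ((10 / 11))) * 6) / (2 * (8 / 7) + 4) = 21 / 10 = 2.10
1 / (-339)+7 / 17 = 2356 / 5763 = 0.41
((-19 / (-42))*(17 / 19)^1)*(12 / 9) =34 / 63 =0.54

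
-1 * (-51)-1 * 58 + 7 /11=-70 /11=-6.36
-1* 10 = -10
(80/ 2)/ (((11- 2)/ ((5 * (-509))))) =-101800/ 9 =-11311.11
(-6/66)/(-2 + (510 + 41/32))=-32/179267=-0.00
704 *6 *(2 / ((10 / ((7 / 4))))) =7392 / 5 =1478.40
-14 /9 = -1.56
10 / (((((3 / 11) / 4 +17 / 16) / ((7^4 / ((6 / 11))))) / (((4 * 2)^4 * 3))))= 478381513.97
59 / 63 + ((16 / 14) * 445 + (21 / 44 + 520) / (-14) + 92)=3128651 / 5544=564.33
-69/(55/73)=-5037/55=-91.58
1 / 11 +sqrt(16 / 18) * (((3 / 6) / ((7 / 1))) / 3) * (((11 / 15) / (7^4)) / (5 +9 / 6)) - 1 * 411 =-4520 / 11 +22 * sqrt(2) / 29496285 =-410.91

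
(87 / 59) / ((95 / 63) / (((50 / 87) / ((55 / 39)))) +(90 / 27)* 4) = 142506 / 1646159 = 0.09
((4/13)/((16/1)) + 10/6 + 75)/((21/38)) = 32471/234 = 138.76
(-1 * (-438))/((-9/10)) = -486.67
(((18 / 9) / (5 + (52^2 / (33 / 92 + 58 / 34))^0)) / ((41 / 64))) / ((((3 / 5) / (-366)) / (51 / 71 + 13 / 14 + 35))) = -711055040 / 61131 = -11631.66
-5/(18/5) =-25/18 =-1.39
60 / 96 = 5 / 8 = 0.62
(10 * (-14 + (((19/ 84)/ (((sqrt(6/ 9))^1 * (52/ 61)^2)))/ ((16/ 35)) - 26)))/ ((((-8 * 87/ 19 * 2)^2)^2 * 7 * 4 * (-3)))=3258025/ 19711344328704 - 230339109475 * sqrt(6)/ 163735987399113572352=0.00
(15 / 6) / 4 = 5 / 8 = 0.62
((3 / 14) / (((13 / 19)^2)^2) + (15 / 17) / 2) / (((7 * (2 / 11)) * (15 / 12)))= 106098036 / 118956565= 0.89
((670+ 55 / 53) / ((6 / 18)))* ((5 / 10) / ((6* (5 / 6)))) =21339 / 106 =201.31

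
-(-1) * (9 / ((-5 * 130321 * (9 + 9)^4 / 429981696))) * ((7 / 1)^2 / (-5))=1806336 / 3258025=0.55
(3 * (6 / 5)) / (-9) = -2 / 5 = -0.40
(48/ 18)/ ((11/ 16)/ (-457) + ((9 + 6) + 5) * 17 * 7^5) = 58496/ 125350639647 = 0.00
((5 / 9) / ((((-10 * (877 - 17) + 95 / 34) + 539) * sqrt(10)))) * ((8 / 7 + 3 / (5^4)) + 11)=-0.00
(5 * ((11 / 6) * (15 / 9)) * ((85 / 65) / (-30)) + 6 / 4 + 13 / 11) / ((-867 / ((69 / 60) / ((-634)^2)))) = -716059 / 107643398765760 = -0.00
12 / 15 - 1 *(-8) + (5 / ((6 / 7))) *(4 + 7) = 2189 / 30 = 72.97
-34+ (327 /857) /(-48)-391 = -425.01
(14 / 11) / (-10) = -7 / 55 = -0.13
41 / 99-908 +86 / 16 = -714551 / 792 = -902.21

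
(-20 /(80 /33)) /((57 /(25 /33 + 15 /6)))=-215 /456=-0.47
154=154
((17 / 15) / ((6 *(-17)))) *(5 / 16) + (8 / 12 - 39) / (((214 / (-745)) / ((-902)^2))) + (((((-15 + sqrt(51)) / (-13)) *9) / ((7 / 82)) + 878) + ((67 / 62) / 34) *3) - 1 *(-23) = 160459163551347617 / 1477842912 - 738 *sqrt(51) / 91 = 108576545.35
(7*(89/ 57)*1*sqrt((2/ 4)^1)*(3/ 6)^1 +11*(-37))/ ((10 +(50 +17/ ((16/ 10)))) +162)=-3256/ 1861 +1246*sqrt(2)/ 106077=-1.73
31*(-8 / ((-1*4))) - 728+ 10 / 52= -17311 / 26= -665.81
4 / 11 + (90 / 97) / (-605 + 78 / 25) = 5813486 / 16055149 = 0.36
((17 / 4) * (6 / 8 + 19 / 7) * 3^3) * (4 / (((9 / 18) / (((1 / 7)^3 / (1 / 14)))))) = 44523 / 343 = 129.80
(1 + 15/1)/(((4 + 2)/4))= 10.67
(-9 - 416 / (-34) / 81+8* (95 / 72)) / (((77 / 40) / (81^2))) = 7614000 / 1309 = 5816.65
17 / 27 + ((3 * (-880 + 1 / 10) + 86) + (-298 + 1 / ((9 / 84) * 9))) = -85501 / 30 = -2850.03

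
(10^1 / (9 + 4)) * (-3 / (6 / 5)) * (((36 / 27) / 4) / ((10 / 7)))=-35 / 78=-0.45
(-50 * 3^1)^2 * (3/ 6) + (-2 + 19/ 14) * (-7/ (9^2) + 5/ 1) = 708551/ 63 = 11246.84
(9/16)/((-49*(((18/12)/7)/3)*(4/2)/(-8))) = 9/14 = 0.64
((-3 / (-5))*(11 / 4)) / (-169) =-33 / 3380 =-0.01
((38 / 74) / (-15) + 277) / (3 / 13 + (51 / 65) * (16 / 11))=201.87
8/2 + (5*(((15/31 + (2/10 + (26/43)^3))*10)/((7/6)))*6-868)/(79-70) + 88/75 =-36277114312/554561325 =-65.42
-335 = -335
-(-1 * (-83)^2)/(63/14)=13778/9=1530.89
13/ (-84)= -13/ 84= -0.15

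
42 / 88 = 21 / 44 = 0.48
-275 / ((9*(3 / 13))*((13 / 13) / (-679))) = 2427425 / 27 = 89904.63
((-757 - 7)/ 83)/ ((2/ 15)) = -69.04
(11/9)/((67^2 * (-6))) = -11/242406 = -0.00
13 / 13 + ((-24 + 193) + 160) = 330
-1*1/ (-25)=1/ 25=0.04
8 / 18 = 4 / 9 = 0.44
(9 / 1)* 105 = 945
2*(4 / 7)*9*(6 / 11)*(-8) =-3456 / 77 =-44.88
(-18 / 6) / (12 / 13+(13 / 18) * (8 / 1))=-351 / 784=-0.45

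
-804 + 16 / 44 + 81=-7949 / 11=-722.64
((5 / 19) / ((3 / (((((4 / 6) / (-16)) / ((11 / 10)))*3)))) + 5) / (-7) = -12515 / 17556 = -0.71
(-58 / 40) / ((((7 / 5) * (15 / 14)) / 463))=-447.57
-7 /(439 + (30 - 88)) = -7 /381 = -0.02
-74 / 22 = -37 / 11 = -3.36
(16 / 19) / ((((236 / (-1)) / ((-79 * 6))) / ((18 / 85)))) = 34128 / 95285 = 0.36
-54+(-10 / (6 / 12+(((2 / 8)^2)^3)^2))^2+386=51509926308086092 / 70368760954881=732.00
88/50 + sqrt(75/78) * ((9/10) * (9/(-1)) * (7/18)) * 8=44/25 - 63 * sqrt(26)/13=-22.95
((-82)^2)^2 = 45212176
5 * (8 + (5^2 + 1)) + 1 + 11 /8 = 1379 /8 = 172.38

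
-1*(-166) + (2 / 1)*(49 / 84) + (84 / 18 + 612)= 783.83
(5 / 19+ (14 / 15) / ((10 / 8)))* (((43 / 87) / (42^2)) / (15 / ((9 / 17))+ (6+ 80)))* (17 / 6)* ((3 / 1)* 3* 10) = 1051909 / 1666918260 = 0.00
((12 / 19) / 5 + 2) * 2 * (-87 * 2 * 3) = -210888 / 95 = -2219.87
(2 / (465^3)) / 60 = 1 / 3016338750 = 0.00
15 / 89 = 0.17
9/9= 1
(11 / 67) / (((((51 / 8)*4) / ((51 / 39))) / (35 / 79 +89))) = 155452 / 206427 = 0.75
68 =68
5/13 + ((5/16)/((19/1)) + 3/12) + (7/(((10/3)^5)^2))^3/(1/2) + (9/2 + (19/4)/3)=2495093750000052329907806572273787/370500000000000000000000000000000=6.73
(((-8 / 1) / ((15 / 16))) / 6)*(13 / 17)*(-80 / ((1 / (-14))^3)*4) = -146112512 / 153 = -954983.74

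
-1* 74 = -74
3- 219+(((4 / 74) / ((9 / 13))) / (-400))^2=-958080959831 / 4435560000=-216.00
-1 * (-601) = 601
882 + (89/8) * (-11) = 6077/8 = 759.62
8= 8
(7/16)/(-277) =-7/4432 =-0.00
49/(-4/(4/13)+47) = 1.44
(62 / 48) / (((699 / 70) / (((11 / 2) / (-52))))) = -11935 / 872352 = -0.01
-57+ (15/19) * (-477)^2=3411852/19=179571.16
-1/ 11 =-0.09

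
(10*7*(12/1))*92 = 77280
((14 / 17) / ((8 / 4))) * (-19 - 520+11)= -3696 / 17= -217.41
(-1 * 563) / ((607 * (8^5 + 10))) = -563 / 19896246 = -0.00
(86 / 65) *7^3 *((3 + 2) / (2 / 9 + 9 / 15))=1327410 / 481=2759.69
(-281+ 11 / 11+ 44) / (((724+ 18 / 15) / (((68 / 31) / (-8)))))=5015 / 56203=0.09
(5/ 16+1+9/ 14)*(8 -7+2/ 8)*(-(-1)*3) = 3285/ 448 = 7.33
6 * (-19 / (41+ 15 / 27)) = -513 / 187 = -2.74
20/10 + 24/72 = 7/3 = 2.33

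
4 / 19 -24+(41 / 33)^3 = -14934025 / 682803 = -21.87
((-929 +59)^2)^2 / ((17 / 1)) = 572897610000 / 17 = 33699859411.76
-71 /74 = -0.96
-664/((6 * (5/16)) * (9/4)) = -157.39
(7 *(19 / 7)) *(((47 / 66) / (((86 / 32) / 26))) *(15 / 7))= 928720 / 3311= 280.50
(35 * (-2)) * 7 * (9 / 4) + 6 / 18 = -6613 / 6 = -1102.17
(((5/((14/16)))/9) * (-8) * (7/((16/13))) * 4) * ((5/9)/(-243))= 5200/19683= 0.26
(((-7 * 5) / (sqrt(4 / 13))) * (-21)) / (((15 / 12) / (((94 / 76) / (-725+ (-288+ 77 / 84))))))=-11844 * sqrt(13) / 32965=-1.30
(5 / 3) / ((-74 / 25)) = -125 / 222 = -0.56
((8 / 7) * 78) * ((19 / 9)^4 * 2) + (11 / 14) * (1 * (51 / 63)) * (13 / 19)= 14422572775 / 4072194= 3541.72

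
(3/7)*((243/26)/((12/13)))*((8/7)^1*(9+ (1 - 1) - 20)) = -2673/49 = -54.55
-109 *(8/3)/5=-872/15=-58.13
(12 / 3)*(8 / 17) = 32 / 17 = 1.88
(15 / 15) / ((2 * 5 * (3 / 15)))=1 / 2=0.50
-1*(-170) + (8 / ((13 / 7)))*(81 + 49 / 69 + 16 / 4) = 483674 / 897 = 539.21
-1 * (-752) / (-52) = -188 / 13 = -14.46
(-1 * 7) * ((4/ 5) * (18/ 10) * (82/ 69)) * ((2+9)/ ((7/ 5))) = -10824/ 115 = -94.12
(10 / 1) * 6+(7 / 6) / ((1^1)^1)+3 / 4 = 743 / 12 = 61.92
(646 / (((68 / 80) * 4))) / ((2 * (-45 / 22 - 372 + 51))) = -2090 / 7107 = -0.29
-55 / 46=-1.20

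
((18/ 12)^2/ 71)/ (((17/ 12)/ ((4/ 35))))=108/ 42245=0.00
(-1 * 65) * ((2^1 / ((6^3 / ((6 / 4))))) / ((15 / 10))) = -65 / 108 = -0.60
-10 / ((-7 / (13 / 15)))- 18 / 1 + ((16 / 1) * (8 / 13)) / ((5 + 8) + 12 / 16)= -240928 / 15015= -16.05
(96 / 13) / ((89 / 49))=4704 / 1157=4.07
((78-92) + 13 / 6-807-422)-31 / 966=-599338 / 483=-1240.87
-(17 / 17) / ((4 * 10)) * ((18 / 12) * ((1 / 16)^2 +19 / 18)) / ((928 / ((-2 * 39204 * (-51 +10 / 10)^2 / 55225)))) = 39873735 / 262393856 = 0.15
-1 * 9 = -9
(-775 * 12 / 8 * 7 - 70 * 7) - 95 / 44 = -379705 / 44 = -8629.66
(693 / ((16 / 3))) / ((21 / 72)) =891 / 2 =445.50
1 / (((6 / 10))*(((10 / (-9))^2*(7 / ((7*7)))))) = 189 / 20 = 9.45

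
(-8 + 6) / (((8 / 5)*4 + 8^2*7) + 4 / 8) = -0.00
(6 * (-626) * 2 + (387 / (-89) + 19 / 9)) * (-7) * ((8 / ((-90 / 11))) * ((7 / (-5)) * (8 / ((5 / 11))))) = 1141954618112 / 901125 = 1267254.40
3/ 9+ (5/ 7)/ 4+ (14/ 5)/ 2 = 803/ 420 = 1.91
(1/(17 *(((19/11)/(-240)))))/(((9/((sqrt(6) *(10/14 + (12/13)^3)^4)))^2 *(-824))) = 17719833987551591149306214904208685020/936929756009070440786658309501117854781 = 0.02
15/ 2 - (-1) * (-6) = 3/ 2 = 1.50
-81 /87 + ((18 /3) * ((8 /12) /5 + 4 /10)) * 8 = 3577 /145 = 24.67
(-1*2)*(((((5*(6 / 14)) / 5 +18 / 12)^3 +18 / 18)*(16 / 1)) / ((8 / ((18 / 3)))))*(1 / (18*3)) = -22427 / 6174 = -3.63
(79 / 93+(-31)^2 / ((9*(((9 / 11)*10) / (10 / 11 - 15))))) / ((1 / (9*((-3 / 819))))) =6.03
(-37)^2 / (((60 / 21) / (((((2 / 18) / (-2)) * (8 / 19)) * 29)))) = -277907 / 855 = -325.04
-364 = -364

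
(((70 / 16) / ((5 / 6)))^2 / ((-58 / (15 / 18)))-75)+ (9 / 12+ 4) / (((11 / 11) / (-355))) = -3269615 / 1856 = -1761.65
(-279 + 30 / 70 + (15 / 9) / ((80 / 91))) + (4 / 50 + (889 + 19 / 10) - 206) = 3429757 / 8400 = 408.30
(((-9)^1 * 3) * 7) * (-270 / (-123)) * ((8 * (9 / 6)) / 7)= -29160 / 41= -711.22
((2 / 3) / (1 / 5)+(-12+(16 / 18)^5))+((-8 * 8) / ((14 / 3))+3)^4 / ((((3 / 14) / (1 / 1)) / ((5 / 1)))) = 6227659925180 / 20253807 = 307480.96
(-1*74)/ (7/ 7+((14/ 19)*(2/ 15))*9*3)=-7030/ 347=-20.26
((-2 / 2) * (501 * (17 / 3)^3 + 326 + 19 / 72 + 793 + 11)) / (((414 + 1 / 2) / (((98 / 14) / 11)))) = -15505343 / 109428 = -141.69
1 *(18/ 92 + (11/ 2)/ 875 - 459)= -9233311/ 20125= -458.80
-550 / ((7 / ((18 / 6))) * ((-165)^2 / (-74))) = 148 / 231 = 0.64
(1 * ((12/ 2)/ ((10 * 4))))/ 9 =0.02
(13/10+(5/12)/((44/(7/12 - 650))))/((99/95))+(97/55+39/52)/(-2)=-18537679/3136320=-5.91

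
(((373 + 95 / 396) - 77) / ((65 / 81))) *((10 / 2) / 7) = 1055799 / 4004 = 263.69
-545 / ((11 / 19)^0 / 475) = -258875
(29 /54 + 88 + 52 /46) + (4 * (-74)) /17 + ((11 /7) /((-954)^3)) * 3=57236203917127 /792134022456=72.26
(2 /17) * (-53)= -106 /17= -6.24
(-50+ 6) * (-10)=440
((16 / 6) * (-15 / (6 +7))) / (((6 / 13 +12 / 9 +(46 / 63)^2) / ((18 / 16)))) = -178605 / 120118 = -1.49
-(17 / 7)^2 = -5.90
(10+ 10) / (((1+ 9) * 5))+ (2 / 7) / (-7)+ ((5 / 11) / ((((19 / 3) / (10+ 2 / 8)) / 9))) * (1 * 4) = 1374467 / 51205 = 26.84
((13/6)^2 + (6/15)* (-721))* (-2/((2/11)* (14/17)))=9549529/2520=3789.50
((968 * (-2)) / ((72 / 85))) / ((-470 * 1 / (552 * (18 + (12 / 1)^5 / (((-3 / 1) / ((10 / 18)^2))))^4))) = 1149664127469195288211.97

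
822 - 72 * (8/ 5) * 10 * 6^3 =-248010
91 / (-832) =-7 / 64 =-0.11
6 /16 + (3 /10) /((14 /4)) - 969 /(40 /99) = -167847 /70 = -2397.81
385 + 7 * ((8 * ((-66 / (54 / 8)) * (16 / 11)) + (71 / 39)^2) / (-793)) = 155181670 / 402051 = 385.98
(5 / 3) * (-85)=-425 / 3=-141.67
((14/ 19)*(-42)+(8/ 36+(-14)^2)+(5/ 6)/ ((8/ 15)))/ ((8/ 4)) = 83.42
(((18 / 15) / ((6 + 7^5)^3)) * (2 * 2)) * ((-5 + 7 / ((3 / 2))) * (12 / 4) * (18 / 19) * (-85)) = 432 / 5311782924479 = 0.00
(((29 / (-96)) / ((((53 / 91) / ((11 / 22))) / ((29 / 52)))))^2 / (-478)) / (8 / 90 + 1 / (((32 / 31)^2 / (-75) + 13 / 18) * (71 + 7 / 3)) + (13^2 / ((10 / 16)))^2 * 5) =-0.00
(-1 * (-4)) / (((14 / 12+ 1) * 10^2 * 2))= 3 / 325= 0.01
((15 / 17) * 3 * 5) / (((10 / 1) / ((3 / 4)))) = 135 / 136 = 0.99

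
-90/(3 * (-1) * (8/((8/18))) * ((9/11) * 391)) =55/10557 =0.01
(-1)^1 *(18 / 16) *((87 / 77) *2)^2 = -5.74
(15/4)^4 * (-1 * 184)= -1164375/32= -36386.72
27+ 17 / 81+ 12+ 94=10790 / 81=133.21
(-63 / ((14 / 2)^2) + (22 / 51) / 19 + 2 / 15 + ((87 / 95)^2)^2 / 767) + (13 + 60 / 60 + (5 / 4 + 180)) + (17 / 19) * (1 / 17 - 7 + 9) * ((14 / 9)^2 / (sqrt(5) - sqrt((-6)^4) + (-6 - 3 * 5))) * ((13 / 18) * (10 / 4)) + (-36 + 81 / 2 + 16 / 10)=200.07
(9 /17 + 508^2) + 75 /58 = 258065.82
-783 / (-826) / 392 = 783 / 323792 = 0.00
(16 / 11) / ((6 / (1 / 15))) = 8 / 495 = 0.02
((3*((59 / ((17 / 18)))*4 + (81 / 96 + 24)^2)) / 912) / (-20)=-15094377 / 105840640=-0.14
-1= -1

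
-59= -59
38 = 38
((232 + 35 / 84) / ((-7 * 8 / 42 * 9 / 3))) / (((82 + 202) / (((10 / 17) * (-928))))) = 404405 / 3621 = 111.68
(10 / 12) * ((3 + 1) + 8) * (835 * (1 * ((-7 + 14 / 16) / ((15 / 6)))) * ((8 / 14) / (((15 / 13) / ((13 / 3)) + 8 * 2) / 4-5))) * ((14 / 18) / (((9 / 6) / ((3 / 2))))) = 55317080 / 5679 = 9740.64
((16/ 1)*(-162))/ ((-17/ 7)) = 18144/ 17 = 1067.29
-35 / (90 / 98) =-343 / 9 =-38.11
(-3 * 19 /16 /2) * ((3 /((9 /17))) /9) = -323 /288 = -1.12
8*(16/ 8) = 16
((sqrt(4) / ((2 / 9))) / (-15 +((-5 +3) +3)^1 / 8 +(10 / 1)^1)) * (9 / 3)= -72 / 13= -5.54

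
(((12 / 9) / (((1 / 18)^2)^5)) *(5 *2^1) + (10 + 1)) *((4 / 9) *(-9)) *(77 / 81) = -14662718744005948 / 81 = -181021219061801.83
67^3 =300763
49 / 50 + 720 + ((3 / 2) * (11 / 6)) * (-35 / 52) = 3739471 / 5200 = 719.13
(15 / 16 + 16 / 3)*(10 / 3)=1505 / 72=20.90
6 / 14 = 3 / 7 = 0.43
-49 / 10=-4.90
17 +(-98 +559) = 478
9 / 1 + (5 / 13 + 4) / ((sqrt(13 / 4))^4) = 20685 / 2197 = 9.42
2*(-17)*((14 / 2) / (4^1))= -119 / 2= -59.50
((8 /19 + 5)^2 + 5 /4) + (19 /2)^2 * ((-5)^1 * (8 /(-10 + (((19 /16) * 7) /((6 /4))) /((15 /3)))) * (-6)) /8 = -421950453 /1540748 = -273.86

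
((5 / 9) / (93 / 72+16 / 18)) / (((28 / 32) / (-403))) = -117.34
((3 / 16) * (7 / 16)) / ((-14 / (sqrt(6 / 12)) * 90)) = -sqrt(2) / 30720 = -0.00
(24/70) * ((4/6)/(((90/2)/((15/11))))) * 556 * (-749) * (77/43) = -3331552/645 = -5165.20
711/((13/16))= 11376/13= 875.08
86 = 86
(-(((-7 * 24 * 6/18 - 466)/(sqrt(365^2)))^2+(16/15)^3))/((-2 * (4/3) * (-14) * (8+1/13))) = -190492003/17625667500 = -0.01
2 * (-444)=-888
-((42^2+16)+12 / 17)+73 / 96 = -2904871 / 1632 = -1779.95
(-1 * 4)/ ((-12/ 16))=16/ 3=5.33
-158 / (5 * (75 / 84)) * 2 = -8848 / 125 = -70.78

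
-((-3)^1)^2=-9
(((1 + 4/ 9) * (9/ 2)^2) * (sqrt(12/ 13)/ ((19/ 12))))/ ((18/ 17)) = 51 * sqrt(39)/ 19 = 16.76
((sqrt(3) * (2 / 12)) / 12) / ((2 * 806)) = sqrt(3) / 116064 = 0.00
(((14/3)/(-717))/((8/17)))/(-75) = 119/645300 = 0.00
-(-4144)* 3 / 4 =3108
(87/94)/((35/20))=174/329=0.53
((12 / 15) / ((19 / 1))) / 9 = 4 / 855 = 0.00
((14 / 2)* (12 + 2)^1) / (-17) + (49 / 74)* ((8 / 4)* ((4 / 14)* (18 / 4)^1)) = -2555 / 629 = -4.06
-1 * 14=-14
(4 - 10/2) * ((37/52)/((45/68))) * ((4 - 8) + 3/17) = 4.11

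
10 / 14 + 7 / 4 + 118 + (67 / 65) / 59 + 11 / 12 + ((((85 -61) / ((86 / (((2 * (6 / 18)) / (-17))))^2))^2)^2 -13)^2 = 290.40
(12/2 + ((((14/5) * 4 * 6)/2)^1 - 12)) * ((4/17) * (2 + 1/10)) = 5796/425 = 13.64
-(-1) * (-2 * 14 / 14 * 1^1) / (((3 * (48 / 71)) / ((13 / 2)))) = -923 / 144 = -6.41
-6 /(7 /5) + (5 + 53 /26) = 2.75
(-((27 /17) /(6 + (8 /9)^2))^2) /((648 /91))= -5373459 /699380000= -0.01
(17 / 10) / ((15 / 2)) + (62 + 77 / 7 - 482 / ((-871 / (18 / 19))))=91537808 / 1241175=73.75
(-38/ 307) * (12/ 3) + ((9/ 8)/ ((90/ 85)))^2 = 49811/ 78592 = 0.63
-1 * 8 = -8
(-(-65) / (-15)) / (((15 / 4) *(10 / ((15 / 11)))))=-26 / 165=-0.16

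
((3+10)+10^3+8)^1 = 1021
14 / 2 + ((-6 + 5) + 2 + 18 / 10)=49 / 5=9.80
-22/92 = -11/46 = -0.24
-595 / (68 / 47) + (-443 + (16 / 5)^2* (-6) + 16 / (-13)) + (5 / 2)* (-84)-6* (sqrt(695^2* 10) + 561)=-17679.62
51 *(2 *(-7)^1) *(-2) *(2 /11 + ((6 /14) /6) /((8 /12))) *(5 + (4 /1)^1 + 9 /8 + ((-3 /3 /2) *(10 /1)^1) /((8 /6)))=231489 /88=2630.56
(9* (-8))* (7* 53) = -26712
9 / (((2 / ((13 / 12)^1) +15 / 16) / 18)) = 11232 / 193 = 58.20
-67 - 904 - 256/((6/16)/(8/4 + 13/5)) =-61669/15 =-4111.27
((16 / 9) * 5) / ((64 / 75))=125 / 12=10.42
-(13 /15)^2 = -169 /225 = -0.75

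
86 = 86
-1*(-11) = 11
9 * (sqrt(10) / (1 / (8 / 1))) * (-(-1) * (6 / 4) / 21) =36 * sqrt(10) / 7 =16.26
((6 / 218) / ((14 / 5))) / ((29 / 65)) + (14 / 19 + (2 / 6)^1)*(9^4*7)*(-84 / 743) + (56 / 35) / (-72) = -156214378132223 / 28113017310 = -5556.66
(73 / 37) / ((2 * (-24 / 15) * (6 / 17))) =-6205 / 3552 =-1.75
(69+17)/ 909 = 86/ 909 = 0.09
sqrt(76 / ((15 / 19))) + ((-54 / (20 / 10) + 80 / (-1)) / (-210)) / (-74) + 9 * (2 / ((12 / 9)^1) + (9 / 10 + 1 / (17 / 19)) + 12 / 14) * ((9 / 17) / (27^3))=-2119519 / 363775860 + 38 * sqrt(15) / 15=9.81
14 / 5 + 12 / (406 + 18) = 1499 / 530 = 2.83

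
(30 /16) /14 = 15 /112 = 0.13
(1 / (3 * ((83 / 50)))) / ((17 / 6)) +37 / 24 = 54607 / 33864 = 1.61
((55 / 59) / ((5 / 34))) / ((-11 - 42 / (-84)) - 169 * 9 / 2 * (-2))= 748 / 178239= 0.00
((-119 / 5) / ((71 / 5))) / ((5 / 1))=-119 / 355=-0.34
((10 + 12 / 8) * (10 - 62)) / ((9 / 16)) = -9568 / 9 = -1063.11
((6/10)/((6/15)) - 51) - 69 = -237/2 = -118.50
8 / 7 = 1.14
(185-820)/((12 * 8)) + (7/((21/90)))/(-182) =-59225/8736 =-6.78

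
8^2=64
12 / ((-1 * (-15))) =4 / 5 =0.80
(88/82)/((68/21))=231/697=0.33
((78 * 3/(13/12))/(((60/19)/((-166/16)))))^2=201441249/400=503603.12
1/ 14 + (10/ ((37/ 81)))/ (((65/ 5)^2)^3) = 178603273/ 2500287062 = 0.07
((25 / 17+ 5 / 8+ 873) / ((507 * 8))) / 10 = 39671 / 1838720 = 0.02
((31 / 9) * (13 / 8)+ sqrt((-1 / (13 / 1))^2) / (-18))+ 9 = 4553 / 312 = 14.59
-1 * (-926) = 926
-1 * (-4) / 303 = 4 / 303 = 0.01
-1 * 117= -117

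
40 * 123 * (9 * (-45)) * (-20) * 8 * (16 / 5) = 1020211200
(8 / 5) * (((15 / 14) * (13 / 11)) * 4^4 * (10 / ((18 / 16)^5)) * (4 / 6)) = 8724152320 / 4546773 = 1918.76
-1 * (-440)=440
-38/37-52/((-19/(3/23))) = -10834/16169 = -0.67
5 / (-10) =-1 / 2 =-0.50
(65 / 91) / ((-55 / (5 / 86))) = -5 / 6622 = -0.00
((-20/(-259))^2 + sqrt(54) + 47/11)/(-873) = -sqrt(6)/291 - 3157207/644178843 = -0.01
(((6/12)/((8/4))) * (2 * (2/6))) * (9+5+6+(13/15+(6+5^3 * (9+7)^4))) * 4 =245760806/45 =5461351.24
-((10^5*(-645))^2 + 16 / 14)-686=-29121750000004810 / 7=-4160250000000687.14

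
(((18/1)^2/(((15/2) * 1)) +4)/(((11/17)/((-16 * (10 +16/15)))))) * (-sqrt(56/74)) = 21311744 * sqrt(259)/30525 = 11236.04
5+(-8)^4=4101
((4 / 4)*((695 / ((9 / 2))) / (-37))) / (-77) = 1390 / 25641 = 0.05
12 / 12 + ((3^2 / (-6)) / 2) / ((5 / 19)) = -1.85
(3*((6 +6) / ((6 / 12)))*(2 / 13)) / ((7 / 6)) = 864 / 91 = 9.49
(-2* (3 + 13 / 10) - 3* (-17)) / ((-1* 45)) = -212 / 225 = -0.94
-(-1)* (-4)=-4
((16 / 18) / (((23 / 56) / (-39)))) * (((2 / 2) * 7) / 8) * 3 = -5096 / 23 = -221.57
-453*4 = -1812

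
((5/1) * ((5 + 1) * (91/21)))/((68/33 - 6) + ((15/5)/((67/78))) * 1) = -11055/38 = -290.92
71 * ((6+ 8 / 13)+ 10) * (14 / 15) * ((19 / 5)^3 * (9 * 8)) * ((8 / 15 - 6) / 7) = -138008786688 / 40625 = -3397139.36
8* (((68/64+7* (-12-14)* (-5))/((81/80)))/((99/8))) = 1554880/2673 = 581.70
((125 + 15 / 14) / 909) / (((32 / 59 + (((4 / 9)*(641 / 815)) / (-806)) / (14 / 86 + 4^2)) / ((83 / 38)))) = 1972978139026375 / 3532250269294712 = 0.56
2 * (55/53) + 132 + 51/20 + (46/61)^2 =541129343/3944260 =137.19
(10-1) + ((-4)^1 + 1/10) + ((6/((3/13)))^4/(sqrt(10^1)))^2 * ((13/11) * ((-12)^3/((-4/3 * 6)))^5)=1276435551777332907737649/110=11603959561612117343069.54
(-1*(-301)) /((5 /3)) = 903 /5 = 180.60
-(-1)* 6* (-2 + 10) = 48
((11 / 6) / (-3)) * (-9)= 11 / 2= 5.50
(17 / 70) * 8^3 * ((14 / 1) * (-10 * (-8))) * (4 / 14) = 278528 / 7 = 39789.71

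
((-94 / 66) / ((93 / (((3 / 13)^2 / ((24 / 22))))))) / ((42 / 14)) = -47 / 188604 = -0.00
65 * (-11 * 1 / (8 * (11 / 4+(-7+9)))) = -715 / 38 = -18.82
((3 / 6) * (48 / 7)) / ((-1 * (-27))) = 0.13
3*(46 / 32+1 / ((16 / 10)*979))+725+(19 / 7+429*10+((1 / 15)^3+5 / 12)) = 1858616287273 / 370062000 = 5022.45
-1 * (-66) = 66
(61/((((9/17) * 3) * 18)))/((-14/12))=-1037/567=-1.83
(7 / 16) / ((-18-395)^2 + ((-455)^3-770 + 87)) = -0.00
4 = 4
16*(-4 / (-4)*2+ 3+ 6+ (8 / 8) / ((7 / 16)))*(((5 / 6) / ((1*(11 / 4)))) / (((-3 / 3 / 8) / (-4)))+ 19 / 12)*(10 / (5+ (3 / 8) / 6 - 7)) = -952960 / 77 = -12376.10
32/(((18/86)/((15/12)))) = 1720/9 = 191.11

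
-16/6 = -8/3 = -2.67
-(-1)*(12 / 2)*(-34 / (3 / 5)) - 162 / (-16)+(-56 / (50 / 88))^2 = 46920993 / 5000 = 9384.20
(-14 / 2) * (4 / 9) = -28 / 9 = -3.11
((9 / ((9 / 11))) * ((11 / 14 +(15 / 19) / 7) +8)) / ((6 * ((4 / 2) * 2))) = 4.08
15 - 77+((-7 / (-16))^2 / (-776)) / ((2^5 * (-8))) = -3153067983 / 50855936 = -62.00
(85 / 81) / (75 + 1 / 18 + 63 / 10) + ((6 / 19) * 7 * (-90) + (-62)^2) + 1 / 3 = 2282132696 / 626031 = 3645.40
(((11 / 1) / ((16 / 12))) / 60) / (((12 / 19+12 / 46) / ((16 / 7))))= 4807 / 13650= 0.35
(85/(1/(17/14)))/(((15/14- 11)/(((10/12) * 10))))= -86.63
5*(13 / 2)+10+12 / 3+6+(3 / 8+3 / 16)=849 / 16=53.06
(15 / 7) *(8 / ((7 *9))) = 40 / 147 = 0.27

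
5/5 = 1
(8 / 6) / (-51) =-4 / 153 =-0.03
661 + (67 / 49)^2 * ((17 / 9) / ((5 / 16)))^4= 31079077210309 / 9845600625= 3156.65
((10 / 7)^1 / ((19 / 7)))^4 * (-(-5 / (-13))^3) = -1250000 / 286315237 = -0.00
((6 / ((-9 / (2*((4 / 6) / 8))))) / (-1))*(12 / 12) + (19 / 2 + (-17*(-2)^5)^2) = 5327021 / 18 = 295945.61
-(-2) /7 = 2 /7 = 0.29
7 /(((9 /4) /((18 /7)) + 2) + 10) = 56 /103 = 0.54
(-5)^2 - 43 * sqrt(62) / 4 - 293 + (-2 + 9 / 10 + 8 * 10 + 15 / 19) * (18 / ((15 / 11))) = 372353 / 475 - 43 * sqrt(62) / 4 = 699.26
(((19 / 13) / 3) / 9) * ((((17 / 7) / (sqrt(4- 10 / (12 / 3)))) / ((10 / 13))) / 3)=0.05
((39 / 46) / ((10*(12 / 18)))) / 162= 13 / 16560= 0.00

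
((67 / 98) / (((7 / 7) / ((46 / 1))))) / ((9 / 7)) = 1541 / 63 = 24.46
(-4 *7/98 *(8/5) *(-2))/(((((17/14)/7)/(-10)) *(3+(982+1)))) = -448/8381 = -0.05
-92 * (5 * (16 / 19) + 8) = -21344 / 19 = -1123.37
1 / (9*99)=1 / 891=0.00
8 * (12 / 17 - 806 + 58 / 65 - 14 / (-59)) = -419420048 / 65195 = -6433.32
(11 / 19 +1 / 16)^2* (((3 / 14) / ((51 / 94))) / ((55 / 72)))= 3216915 / 15121568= 0.21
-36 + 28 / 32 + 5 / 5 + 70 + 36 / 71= 20665 / 568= 36.38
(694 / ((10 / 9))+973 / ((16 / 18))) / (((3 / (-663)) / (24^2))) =-1094252328 / 5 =-218850465.60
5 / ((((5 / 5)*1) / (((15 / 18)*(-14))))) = -175 / 3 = -58.33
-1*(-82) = 82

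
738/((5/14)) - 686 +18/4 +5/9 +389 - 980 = 71501/90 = 794.46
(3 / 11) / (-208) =-0.00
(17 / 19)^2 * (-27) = -7803 / 361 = -21.61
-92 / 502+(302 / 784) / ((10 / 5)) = 1837 / 196784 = 0.01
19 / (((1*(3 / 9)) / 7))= 399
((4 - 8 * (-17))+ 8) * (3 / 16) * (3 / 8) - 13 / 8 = 281 / 32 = 8.78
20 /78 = 10 /39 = 0.26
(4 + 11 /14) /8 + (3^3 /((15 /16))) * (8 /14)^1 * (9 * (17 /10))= 100957 /400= 252.39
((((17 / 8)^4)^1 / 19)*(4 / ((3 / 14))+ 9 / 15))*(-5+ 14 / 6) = -24137569 / 437760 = -55.14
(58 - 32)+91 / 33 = 949 / 33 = 28.76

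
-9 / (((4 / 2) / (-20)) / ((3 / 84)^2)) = 45 / 392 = 0.11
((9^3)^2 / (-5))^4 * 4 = 319065772307490039453444 / 625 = 510505235691984063125.51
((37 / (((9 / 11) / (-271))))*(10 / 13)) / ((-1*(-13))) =-1102970 / 1521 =-725.16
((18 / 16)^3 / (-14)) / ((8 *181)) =-729 / 10379264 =-0.00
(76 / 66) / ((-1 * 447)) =-38 / 14751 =-0.00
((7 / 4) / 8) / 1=7 / 32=0.22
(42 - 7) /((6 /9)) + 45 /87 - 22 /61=186299 /3538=52.66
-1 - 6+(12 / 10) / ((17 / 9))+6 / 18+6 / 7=-9236 / 1785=-5.17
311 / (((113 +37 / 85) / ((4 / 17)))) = 3110 / 4821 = 0.65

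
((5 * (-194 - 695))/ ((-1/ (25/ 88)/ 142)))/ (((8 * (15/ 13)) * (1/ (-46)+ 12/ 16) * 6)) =471814525/ 106128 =4445.71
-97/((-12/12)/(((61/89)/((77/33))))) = 17751/623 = 28.49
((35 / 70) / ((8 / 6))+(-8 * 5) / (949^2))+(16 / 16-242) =-240.63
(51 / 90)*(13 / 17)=13 / 30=0.43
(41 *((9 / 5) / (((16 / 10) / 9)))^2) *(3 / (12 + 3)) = 269001 / 320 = 840.63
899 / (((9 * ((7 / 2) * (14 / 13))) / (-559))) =-6533033 / 441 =-14814.13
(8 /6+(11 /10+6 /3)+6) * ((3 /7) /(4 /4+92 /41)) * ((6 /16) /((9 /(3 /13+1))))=12833 /181545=0.07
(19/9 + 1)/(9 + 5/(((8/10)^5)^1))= 28672/223569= 0.13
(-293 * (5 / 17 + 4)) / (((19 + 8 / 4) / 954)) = -6801702 / 119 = -57157.16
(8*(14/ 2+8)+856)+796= 1772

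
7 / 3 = 2.33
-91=-91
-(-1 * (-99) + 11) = -110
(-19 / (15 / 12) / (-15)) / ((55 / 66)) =152 / 125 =1.22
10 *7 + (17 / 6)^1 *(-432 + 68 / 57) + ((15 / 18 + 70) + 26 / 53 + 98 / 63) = -19535123 / 18126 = -1077.74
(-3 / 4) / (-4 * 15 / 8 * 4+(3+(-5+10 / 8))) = 1 / 41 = 0.02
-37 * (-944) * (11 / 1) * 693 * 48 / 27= 473344256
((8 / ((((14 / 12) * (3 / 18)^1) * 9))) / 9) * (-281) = -142.73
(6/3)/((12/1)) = 1/6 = 0.17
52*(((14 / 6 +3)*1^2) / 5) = 832 / 15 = 55.47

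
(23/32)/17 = 23/544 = 0.04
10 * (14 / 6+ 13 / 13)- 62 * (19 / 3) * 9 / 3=-3434 / 3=-1144.67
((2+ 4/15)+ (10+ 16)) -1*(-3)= 469/15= 31.27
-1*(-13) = 13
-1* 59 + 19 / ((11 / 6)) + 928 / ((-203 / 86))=-34017 / 77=-441.78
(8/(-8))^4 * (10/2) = 5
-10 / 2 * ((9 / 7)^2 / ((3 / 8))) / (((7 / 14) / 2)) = -4320 / 49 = -88.16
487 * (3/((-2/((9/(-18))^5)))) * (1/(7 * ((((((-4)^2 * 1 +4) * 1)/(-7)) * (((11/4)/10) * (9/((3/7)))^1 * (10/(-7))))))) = 0.14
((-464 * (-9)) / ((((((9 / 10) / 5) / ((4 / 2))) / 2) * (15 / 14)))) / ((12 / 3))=64960 / 3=21653.33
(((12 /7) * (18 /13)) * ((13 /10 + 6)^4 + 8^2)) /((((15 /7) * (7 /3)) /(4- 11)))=-784032507 /81250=-9649.63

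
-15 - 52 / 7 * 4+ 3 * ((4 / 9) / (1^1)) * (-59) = -2591 / 21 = -123.38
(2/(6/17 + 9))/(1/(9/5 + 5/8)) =1649/3180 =0.52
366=366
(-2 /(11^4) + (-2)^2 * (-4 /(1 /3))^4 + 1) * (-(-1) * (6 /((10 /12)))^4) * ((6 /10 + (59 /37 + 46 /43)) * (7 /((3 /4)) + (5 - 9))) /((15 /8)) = 753315523797755363328 /363966109375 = 2069740847.83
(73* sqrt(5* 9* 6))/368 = 219* sqrt(30)/368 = 3.26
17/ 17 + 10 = 11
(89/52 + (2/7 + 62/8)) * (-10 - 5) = -13305/91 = -146.21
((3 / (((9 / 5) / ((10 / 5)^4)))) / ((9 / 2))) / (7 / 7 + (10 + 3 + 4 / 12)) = 160 / 387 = 0.41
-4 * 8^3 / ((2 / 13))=-13312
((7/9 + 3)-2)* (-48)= -256/3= -85.33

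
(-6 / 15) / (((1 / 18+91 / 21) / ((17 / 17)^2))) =-36 / 395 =-0.09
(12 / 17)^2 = 144 / 289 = 0.50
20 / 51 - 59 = -58.61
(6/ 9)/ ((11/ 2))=4/ 33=0.12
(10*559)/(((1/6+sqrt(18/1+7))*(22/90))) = 1509300/341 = 4426.10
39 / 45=13 / 15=0.87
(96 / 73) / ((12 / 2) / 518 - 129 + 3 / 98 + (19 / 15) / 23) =-0.01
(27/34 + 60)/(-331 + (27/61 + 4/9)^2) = -622995867/3383903108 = -0.18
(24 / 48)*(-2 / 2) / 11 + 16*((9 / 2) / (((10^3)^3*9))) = -62499989 / 1375000000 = -0.05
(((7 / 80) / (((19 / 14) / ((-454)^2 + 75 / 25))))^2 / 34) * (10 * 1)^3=510032931142805 / 98192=5194241192.18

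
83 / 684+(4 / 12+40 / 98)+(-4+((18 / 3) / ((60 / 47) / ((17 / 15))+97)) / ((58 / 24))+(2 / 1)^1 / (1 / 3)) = 220090649785 / 76204893492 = 2.89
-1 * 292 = -292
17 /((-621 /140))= -2380 /621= -3.83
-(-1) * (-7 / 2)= -7 / 2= -3.50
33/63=11/21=0.52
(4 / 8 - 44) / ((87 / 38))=-19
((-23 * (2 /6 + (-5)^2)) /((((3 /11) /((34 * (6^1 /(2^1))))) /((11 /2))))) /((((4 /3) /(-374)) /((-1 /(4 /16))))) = -1344767864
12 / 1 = 12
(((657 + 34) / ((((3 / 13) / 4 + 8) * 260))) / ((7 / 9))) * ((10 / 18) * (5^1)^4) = 431875 / 2933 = 147.25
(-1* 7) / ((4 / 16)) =-28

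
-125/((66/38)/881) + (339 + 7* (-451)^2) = 1360740.70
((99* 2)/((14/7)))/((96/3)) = 99/32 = 3.09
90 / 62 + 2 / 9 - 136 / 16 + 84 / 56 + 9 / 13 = -16807 / 3627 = -4.63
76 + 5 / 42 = 76.12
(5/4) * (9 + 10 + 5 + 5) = 145/4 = 36.25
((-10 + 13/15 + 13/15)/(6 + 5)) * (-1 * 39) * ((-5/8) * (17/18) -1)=-92287/1980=-46.61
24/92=6/23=0.26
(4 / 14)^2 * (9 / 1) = 36 / 49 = 0.73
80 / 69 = 1.16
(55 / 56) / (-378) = -55 / 21168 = -0.00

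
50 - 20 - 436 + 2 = -404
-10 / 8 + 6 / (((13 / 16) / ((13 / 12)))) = 27 / 4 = 6.75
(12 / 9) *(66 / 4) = 22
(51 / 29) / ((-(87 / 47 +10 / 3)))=-423 / 1247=-0.34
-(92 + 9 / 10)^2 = -863041 / 100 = -8630.41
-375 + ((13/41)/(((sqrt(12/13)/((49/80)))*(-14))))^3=-375 -9796423*sqrt(39)/20325629952000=-375.00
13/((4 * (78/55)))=55/24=2.29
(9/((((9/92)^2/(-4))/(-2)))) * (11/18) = 372416/81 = 4597.73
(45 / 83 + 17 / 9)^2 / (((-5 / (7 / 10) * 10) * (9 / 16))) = -92339968 / 627760125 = -0.15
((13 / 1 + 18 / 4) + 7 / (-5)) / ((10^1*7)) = 23 / 100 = 0.23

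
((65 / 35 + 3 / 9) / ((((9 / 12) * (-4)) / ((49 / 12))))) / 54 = -161 / 2916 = -0.06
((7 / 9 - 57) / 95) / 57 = -506 / 48735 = -0.01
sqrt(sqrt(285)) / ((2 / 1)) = 285^(1 / 4) / 2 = 2.05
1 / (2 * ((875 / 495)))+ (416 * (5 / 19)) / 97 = 910457 / 645050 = 1.41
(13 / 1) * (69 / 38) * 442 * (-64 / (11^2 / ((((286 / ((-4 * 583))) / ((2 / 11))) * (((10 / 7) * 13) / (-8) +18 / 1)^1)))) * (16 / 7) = 72405667776 / 542773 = 133399.54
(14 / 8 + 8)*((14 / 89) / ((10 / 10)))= 273 / 178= 1.53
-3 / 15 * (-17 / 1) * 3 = 51 / 5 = 10.20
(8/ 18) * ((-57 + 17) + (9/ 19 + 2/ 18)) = -26960/ 1539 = -17.52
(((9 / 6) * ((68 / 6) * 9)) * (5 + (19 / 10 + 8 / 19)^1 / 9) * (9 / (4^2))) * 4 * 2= 1375623 / 380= 3620.06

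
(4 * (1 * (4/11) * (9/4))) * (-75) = -2700/11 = -245.45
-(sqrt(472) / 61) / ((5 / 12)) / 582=-4 * sqrt(118) / 29585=-0.00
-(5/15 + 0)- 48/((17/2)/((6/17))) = -2017/867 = -2.33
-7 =-7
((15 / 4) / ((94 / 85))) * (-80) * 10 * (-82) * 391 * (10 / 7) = 40879050000 / 329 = 124252431.61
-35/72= -0.49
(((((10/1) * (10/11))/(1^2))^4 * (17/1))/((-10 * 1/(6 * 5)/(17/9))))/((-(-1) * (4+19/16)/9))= -1387200000000/1215203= -1141537.67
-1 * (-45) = 45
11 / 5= 2.20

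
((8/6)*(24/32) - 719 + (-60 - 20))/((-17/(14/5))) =11172/85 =131.44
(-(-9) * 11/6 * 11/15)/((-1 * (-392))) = 121/3920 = 0.03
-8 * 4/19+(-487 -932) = -26993/19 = -1420.68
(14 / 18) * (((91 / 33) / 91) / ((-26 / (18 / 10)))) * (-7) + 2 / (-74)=-2477 / 158730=-0.02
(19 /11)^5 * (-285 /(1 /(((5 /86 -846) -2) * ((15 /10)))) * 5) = 27866137.65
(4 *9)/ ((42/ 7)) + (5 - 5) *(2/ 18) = 6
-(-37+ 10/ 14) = 254/ 7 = 36.29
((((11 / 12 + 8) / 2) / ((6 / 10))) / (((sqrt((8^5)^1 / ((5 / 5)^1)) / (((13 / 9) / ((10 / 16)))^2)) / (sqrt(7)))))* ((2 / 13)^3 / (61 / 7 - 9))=-749* sqrt(14) / 379080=-0.01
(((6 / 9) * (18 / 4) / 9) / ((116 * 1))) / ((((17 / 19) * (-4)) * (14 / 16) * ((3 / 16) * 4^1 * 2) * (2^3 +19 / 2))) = -38 / 1087065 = -0.00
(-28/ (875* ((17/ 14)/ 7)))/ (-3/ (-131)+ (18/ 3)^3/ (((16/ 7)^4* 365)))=-30709317632/ 7421595225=-4.14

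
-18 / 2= -9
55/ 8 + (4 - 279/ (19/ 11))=-22899/ 152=-150.65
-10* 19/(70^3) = -19/34300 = -0.00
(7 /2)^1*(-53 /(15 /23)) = -8533 /30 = -284.43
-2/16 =-1/8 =-0.12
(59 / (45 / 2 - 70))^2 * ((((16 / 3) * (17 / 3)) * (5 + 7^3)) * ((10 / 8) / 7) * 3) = 109832512 / 12635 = 8692.72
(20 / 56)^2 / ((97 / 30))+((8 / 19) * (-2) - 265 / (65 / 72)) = -691107647 / 2347982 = -294.34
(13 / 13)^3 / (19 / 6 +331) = 6 / 2005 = 0.00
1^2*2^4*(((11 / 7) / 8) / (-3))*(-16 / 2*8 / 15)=1408 / 315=4.47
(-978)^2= 956484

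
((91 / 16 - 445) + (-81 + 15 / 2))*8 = -8205 / 2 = -4102.50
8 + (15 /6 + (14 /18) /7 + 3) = 245 /18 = 13.61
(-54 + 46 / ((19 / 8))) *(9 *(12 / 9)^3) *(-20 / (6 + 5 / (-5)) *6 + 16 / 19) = 18529280 / 1083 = 17109.22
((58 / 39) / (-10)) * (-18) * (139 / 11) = 33.83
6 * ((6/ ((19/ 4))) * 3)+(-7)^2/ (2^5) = 14755/ 608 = 24.27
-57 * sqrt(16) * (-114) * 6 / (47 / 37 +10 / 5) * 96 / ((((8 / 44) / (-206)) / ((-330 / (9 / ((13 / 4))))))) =618106394880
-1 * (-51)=51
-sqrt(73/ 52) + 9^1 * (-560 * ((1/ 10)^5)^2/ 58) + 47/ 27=340749998299/ 195750000000 - sqrt(949)/ 26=0.56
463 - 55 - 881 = -473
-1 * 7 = -7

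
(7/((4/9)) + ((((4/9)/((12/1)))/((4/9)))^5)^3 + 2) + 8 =396730805545598977/15407021574586368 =25.75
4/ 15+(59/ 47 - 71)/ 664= 37831/ 234060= 0.16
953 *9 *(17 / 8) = 145809 / 8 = 18226.12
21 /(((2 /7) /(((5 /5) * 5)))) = 735 /2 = 367.50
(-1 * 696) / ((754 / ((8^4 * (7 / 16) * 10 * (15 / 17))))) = -3225600 / 221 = -14595.48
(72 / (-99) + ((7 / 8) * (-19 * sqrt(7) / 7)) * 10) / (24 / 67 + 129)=-6365 * sqrt(7) / 34668 - 536 / 95337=-0.49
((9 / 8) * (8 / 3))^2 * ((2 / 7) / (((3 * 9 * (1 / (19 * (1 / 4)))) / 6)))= 19 / 7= 2.71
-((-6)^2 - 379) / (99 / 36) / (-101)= -1372 / 1111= -1.23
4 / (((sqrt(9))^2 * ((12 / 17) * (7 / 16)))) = 272 / 189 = 1.44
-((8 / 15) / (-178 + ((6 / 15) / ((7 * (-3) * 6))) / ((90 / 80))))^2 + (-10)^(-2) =63607724161 / 6366487776100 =0.01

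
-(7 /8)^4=-2401 /4096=-0.59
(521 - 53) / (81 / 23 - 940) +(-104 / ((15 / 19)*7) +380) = 360.68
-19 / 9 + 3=8 / 9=0.89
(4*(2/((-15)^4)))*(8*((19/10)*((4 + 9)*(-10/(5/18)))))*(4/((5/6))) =-252928/46875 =-5.40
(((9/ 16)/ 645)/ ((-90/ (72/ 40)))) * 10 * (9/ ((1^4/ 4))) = -27/ 4300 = -0.01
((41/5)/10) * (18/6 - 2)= 41/50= 0.82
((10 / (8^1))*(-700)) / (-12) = 875 / 12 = 72.92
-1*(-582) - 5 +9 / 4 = 2317 / 4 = 579.25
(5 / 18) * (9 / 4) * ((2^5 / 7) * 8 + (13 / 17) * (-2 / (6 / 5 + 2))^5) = 711609805 / 31195136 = 22.81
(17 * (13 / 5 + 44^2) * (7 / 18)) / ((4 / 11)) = 1409793 / 40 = 35244.82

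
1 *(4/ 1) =4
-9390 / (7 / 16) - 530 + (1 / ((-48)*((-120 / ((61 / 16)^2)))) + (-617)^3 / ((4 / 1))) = -606343344880193 / 10321920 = -58743271.10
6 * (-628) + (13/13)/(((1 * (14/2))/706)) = -25670/7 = -3667.14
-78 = -78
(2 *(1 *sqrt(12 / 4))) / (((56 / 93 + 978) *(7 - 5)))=93 *sqrt(3) / 91010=0.00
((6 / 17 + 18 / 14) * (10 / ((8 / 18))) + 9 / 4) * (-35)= -93105 / 68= -1369.19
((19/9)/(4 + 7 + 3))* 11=209/126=1.66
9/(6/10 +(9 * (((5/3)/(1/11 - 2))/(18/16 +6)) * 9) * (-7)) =285/2219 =0.13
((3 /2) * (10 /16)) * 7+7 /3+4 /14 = 3085 /336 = 9.18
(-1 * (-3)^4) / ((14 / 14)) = -81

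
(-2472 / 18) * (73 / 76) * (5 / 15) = -7519 / 171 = -43.97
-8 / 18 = -4 / 9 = -0.44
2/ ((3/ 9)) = 6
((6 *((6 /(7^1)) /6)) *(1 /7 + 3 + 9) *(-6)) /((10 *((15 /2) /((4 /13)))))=-816 /3185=-0.26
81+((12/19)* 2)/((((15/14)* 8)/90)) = 1791/19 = 94.26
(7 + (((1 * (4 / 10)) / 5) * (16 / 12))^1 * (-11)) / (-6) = -437 / 450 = -0.97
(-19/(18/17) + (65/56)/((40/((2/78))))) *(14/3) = -72349/864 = -83.74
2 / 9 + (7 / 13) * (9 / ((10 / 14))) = 4099 / 585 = 7.01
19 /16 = 1.19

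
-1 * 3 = -3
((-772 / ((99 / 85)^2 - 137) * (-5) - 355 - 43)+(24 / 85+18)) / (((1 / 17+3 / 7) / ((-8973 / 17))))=533921405733891 / 1207879580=442031.98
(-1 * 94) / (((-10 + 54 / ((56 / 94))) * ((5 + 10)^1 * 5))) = -1316 / 84675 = -0.02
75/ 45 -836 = -2503/ 3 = -834.33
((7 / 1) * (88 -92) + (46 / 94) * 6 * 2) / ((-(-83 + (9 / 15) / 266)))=-1383200 / 5188189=-0.27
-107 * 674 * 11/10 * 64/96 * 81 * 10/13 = -42838092/13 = -3295237.85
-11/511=-0.02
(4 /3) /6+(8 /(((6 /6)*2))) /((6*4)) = 7 /18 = 0.39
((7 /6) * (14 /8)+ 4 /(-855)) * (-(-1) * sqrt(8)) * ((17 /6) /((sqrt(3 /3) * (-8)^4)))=236861 * sqrt(2) /84049920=0.00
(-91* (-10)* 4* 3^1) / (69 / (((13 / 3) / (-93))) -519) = -3380 / 619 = -5.46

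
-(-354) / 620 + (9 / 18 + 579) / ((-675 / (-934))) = 33581581 / 41850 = 802.43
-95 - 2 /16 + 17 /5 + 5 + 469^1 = 15291 /40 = 382.28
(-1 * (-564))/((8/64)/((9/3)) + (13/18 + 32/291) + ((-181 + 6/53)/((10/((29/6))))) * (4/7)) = -7306800480/635916479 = -11.49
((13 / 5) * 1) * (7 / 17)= 91 / 85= 1.07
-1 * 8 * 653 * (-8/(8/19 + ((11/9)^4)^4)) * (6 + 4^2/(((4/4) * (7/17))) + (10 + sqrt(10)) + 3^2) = 1471386974917426642368 * sqrt(10)/887869028918685787 + 657709977788089709138496/6215083202430800509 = 111065.37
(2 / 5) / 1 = 2 / 5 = 0.40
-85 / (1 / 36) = -3060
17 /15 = 1.13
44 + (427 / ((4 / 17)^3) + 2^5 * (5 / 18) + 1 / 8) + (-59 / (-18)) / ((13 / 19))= 81960469 / 2496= 32836.73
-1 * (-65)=65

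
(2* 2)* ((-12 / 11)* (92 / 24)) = -184 / 11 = -16.73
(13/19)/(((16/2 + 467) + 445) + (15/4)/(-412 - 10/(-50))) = 107068/143963855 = 0.00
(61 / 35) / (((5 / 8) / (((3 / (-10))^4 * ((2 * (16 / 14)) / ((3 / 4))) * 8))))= 421632 / 765625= 0.55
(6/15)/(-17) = -2/85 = -0.02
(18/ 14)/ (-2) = -0.64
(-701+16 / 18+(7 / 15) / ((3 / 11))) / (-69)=1164 / 115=10.12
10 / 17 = 0.59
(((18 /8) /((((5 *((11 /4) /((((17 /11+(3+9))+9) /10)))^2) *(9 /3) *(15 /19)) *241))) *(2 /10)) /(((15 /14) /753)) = 0.07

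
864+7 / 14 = 1729 / 2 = 864.50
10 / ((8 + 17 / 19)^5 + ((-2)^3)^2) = 4952198 / 27603392437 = 0.00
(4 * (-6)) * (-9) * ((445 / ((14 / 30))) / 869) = 1441800 / 6083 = 237.02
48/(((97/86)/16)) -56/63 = 593656/873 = 680.02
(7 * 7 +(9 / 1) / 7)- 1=345 / 7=49.29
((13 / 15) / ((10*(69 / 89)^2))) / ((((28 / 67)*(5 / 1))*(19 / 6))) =0.02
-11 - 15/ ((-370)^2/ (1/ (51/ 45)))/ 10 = -10240129/ 930920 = -11.00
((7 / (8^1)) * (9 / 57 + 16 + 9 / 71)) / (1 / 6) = 115332 / 1349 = 85.49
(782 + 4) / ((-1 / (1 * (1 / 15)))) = -52.40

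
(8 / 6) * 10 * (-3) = -40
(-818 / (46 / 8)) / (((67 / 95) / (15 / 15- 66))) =20204600 / 1541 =13111.36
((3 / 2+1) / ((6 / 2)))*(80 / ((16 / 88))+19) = 765 / 2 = 382.50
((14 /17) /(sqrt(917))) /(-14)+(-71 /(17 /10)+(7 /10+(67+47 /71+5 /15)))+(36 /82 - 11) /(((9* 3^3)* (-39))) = 126306585793 /4689882990 - sqrt(917) /15589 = 26.93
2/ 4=1/ 2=0.50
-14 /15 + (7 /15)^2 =-0.72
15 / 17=0.88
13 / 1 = 13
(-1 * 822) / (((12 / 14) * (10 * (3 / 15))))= -479.50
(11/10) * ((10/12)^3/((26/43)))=1.05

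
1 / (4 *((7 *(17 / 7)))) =1 / 68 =0.01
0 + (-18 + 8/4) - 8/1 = -24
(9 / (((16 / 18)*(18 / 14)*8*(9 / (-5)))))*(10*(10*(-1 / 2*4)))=875 / 8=109.38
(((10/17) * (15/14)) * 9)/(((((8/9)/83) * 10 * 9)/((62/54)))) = 12865/1904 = 6.76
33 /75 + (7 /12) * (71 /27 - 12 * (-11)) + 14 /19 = 79.71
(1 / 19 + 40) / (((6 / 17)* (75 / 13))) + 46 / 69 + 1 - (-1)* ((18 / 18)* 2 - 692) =-5717069 / 8550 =-668.66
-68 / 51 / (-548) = 1 / 411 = 0.00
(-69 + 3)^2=4356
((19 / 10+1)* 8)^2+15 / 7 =94567 / 175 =540.38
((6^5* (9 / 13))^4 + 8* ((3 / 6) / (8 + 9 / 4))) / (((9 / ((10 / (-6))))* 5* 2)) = -491755138267690531976 / 31617027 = -15553490790506.35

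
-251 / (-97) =251 / 97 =2.59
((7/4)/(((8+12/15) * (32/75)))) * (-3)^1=-7875/5632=-1.40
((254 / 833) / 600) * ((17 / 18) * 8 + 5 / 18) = 5969 / 1499400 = 0.00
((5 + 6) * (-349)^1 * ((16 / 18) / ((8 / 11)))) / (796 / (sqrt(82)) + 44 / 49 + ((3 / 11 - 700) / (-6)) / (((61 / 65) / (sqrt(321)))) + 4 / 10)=-569263389310 / (157472964 + 1177725780 * sqrt(82) + 15076691175 * sqrt(321))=-2.03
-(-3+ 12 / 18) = 7 / 3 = 2.33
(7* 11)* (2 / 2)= 77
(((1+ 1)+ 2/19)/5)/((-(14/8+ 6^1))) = -32/589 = -0.05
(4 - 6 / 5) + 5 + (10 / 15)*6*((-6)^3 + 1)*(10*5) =-214961 / 5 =-42992.20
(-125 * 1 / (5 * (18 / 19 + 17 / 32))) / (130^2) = -152 / 151931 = -0.00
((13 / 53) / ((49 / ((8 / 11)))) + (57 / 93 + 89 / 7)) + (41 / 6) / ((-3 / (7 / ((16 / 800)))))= -6247765691 / 7970193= -783.89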